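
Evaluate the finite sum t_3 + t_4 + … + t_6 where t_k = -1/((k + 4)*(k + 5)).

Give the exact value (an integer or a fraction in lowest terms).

Σ = -4/77

Ratio r(k) = (k + 4)/(k + 6).
So A=k + 4 and B=k + 6, with C=1.
f must satisfy (k + 4)·f(k+1) − (k + 5)·f(k) = 1.
d = 1 from the (1,1,0) case.
Solving with deg f ≤ 1: f(k) = k/4.
So s_k = (B(k−1)f/C)·t_k = (k*(k + 5)/4)·t_k = -k/(4*k + 16).
Verify: -1/(k**2 + 9*k + 20) matches t_k.
Sum = s_(7) − s_(3); s_(7) = -7/44, s_(3) = -3/28 ⇒ -4/77.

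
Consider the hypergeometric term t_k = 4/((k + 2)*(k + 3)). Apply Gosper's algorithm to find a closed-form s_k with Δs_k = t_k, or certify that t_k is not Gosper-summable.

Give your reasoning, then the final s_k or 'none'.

r(k) = (k + 2)/(k + 4) after simplifying.
Normal form (A,B,C) = (k + 2, k + 4, 1).
Solve (k + 2)·f(k+1) − (k + 3)·f(k) = 1.
From deg A=1, deg B=1, deg C=0: d=1.
Match coefficients ⇒ f(k) = k/2.
Certificate R = B(k−1)f/C = k*(k + 3)/2 gives s_k = 2*k/(k + 2).
Check: Δs_k = 4/(k**2 + 5*k + 6). ✓

s_k = 2*k/(k + 2)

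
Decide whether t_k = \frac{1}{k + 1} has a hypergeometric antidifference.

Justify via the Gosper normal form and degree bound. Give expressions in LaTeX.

No — key equation has no polynomial f.

Ratio r(k) = (k + 1)/(k + 2).
A = k + 1, B = k + 2, C = 1.
Set up (k + 1)·f(k+1) − (k + 1)·f(k) − (1) = 0.
Degrees (1,1,0) ⇒ d ≤ 0.
Generic f = c0 gives residual -1; -1 = 0 cannot hold, so t_k is not Gosper-summable.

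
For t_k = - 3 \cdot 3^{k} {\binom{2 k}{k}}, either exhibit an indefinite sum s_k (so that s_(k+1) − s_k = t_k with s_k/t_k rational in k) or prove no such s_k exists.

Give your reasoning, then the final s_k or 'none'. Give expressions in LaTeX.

none (Gosper's algorithm certifies no s_k)

Ratio r(k) = 6*(2*k + 1)/(k + 1).
Gosper form: A/B · C(k+1)/C(k) with A=12*k + 6, B=k + 1, C=1.
Need (12*k + 6)·f(k+1) − (k)·f(k) = 1.
From deg A=1, deg B=1, deg C=0: d=-1.
Bound -1 < 0, so the key equation has no polynomial solution.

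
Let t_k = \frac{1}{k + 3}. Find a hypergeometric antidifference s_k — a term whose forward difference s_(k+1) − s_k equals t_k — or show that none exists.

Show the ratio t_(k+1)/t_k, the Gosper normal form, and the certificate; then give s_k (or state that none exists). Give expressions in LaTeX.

not Gosper-summable; s_k does not exist

r(k) = (k + 3)/(k + 4) after simplifying.
Gosper form: A/B · C(k+1)/C(k) with A=k + 3, B=k + 4, C=1.
Solve (k + 3)·f(k+1) − (k + 3)·f(k) = 1.
d = 0 from the (1,1,0) case.
Generic f = c0 gives residual -1; -1 = 0 cannot hold, so t_k is not Gosper-summable.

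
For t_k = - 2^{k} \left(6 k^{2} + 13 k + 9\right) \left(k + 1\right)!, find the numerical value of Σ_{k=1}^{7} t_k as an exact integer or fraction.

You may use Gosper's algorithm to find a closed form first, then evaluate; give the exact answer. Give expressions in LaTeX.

Σ = -2136637432

The ratio is 2*(6*k**3 + 37*k**2 + 78*k + 56)/(6*k**2 + 13*k + 9).
So A=2*k + 4 and B=1, with C=k**2 + 13*k/6 + 3/2.
f must satisfy (2*k + 4)·f(k+1) − (1)·f(k) = k**2 + 13*k/6 + 3/2.
From deg A=1, deg B=0, deg C=2: d=1.
Coefficient equations give f(k) = (3*k - 1)/6.
Certificate R = B(k−1)f/C = (3*k - 1)/(6*k**2 + 13*k + 9) gives s_k = -2**k*(3*k - 1)*factorial(k + 1).
Δs = -2**k*(6*k**2 + 13*k + 9)*factorial(k + 1), as required.
Evaluate s at k=8 and k=1: -2136637440 and -8; difference -2136637432.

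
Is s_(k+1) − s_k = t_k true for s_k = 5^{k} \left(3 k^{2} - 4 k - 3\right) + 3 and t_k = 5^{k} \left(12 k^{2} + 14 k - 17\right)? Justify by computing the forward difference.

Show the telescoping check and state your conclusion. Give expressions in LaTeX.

valid; difference matches t_k

s_(k+1) = 5**(k + 1)*(-4*k + 3*(k + 1)**2 - 7) + 3
s_(k+1) − s_k = 5**k*(12*k**2 + 14*k - 17)
(s_(k+1) − s_k) − t_k = 0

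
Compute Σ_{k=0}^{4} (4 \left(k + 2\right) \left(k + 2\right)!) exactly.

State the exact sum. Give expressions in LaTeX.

Compute t_(k+1)/t_k: get (k + 3)**2/(k + 2).
Gosper form: A/B · C(k+1)/C(k) with A=k + 3, B=1, C=k + 2.
Key eq: (k + 3)·f(k+1) = (1)·f(k) + (k + 2).
From deg A=1, deg B=0, deg C=1: d=0.
A polynomial solution: f(k) = 1.
R(k) = B(k−1)·f(k)/C(k) = 1/(k + 2); s_k = R·t_k = 4*factorial(k + 2).
Δs = 4*(k + 2)*factorial(k + 2), as required.
Telescoping: Σ = s_(5) − s_(0) = 20160 − (8) = 20152.

Σ = 20152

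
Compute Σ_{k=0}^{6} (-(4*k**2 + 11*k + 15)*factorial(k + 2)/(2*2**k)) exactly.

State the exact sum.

Σ = -87879

Ratio r(k) = (k + 3)*(11*k + 4*(k + 1)**2 + 26)/(2*(4*k**2 + 11*k + 15)).
Normal form (A,B,C) = (k/2 + 3/2, 1, k**2 + 11*k/4 + 15/4).
Solve (k/2 + 3/2)·f(k+1) − (1)·f(k) = k**2 + 11*k/4 + 15/4.
Bound: deg f ≤ 1.
Solving with deg f ≤ 1: f(k) = (4*k + 3)/2.
So s_k = (B(k−1)f/C)·t_k = (2*(4*k + 3)/(4*k**2 + 11*k + 15))·t_k = -(4*k + 3)*factorial(k + 2)/2**k.
Check: Δs_k = -(4*k**2 + 11*k + 15)*factorial(k + 2)/(2*2**k). ✓
Sum = s_(7) − s_(0); s_(7) = -87885, s_(0) = -6 ⇒ -87879.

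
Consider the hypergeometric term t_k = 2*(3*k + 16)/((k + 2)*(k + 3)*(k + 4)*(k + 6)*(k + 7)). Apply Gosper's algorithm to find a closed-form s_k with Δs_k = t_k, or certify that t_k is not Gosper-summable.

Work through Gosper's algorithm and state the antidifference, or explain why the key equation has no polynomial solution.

Ratio r(k) = (k + 2)*(k + 6)*(3*k + 19)/((k + 5)*(k + 8)*(3*k + 16)).
Factor: A=k + 2; B=k + 8; C=k**2 + 31*k/3 + 80/3.
Need (k + 2)·f(k+1) − (k + 7)·f(k) = k**2 + 31*k/3 + 80/3.
Bound: deg f ≤ 5.
Coefficient equations give f(k) = k*(k + 4)*(k + 5)*(k**2 + 11*k + 36)/108.
R(k) = B(k−1)·f(k)/C(k) = k*(k + 4)*(k + 7)*(k**2 + 11*k + 36)/(36*(3*k + 16)); s_k = R·t_k = k*(k**2 + 11*k + 36)/(18*(k**3 + 11*k**2 + 36*k + 36)).
Verify: 2*(3*k + 16)/(k**5 + 22*k**4 + 185*k**3 + 740*k**2 + 1404*k + 1008) matches t_k.

s_k = k*(k**2 + 11*k + 36)/(18*(k**3 + 11*k**2 + 36*k + 36))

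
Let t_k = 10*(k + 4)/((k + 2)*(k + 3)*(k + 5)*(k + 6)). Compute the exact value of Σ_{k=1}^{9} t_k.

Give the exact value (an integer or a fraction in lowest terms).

r(k) = (k + 2)*(k + 5)**2/((k + 4)**2*(k + 7)) after simplifying.
Take A(k)=k + 2, B(k)=k + 7, C(k)=k**2 + 8*k + 16.
f must satisfy (k + 2)·f(k+1) − (k + 6)·f(k) = k**2 + 8*k + 16.
d = 4 from the (1,1,2) case.
Match coefficients ⇒ f(k) = k*(k + 3)*(k + 4)*(k + 7)/20.
Get s_k = R·t_k = k*(k + 7)/(2*(k**2 + 7*k + 10)) with R(k) = B(k−1)f(k)/C(k) = k*(k + 3)*(k + 6)*(k + 7)/(20*(k + 4)).
Verify: 10*(k + 4)/(k**4 + 16*k**3 + 91*k**2 + 216*k + 180) matches t_k.
Telescoping: Σ = s_(10) − s_(1) = 17/36 − (2/9) = 1/4.

Σ = 1/4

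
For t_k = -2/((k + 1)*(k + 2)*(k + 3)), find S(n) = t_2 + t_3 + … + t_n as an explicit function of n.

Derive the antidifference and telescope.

S(n) = (-n**2 - 5*n + 6)/(12*(n**2 + 5*n + 6))

The ratio is (k + 1)/(k + 4).
Factor: A=k + 1; B=k + 4; C=1.
f must satisfy (k + 1)·f(k+1) − (k + 3)·f(k) = 1.
d = 2 from the (1,1,0) case.
Solving with deg f ≤ 2: f(k) = k*(k + 3)/4.
Get s_k = R·t_k = k*(-k - 3)/(2*(k + 1)*(k + 2)) with R(k) = B(k−1)f(k)/C(k) = k*(k + 3)**2/4.
Verify: -2/(k**3 + 6*k**2 + 11*k + 6) matches t_k.
Telescope: S(n) = s_(n+1) − s_(2) = (-n**2 - 5*n - 4)/(2*(n**2 + 5*n + 6)) − (-5/12) = (-n**2 - 5*n + 6)/(12*(n**2 + 5*n + 6)).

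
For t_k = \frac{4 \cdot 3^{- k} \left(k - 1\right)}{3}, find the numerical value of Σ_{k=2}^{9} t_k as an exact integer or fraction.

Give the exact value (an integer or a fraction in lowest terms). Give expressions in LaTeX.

The ratio is k/(3*(k - 1)).
Take A(k)=1/3, B(k)=1, C(k)=k - 1.
Key eq: (1/3)·f(k+1) = (1)·f(k) + (k - 1).
From deg A=0, deg B=0, deg C=1: d=1.
A polynomial solution: f(k) = -3*(2*k - 1)/4.
Then R = B(k−1)f/C = -3*(2*k - 1)/(4*(k - 1)), so s_k = R(k)·t_k = (1 - 2*k)/3**k.
Check: Δs_k = 4*(k - 1)/(3*3**k). ✓
Σ_(k=2)^(9) t_k = s_(10) − s_(2) = -19/59049 − (-1/3) = 19664/59049.

Σ = 19664/59049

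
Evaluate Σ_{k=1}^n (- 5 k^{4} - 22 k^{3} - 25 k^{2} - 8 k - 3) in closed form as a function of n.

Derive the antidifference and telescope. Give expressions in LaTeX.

S(n) = n \left(- n^{4} - 8 n^{3} - 21 n^{2} - 22 n - 11\right)

The ratio is (5*k**4 + 42*k**3 + 121*k**2 + 144*k + 63)/(5*k**4 + 22*k**3 + 25*k**2 + 8*k + 3).
So A=1 and B=1, with C=k**4 + 22*k**3/5 + 5*k**2 + 8*k/5 + 3/5.
Key eq: (1)·f(k+1) = (1)·f(k) + (k**4 + 22*k**3/5 + 5*k**2 + 8*k/5 + 3/5).
Degrees (0,0,4) ⇒ d ≤ 5.
Match coefficients ⇒ f(k) = k*(k**4 + 3*k**3 - k**2 - 3*k + 3)/5.
Then R = B(k−1)f/C = k*(k**4 + 3*k**3 - k**2 - 3*k + 3)/(5*k**4 + 22*k**3 + 25*k**2 + 8*k + 3), so s_k = R(k)·t_k = k*(-k**4 - 3*k**3 + k**2 + 3*k - 3).
s_(k+1) − s_k = -5*k**4 - 22*k**3 - 25*k**2 - 8*k - 3 = t_k.
Σ_(k=1)^n t_k = s_(n+1) − s_(1) = (-n**5 - 8*n**4 - 21*n**3 - 22*n**2 - 11*n - 3) − (-3), i.e. n*(-n**4 - 8*n**3 - 21*n**2 - 22*n - 11).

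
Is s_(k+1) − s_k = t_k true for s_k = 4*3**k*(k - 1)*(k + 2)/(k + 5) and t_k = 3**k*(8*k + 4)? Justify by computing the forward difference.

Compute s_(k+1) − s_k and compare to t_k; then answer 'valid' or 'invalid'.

s_(k+1) = 12*3**k*k*(k + 3)/(k + 6)
s_(k+1) − s_k = 3**k*(8*k**3 + 68*k**2 + 164*k + 48)/(k**2 + 11*k + 30)
(s_(k+1) − s_k) − t_k = 24*3**k*(-k**2 - 5*k - 3)/(k**2 + 11*k + 30)

Invalid: residual 24*3**k*(-k**2 - 5*k - 3)/(k**2 + 11*k + 30) ≠ 0.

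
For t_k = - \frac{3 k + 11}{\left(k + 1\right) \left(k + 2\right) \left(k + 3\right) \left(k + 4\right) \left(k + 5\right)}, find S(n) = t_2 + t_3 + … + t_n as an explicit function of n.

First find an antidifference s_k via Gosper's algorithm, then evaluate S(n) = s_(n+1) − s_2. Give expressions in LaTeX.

Ratio r(k) = (k + 1)*(3*k + 14)/((k + 6)*(3*k + 11)).
So A=k + 1 and B=k + 6, with C=k + 11/3.
f must satisfy (k + 1)·f(k+1) − (k + 5)·f(k) = k + 11/3.
deg f ≤ 4 (via 1,1,1).
Coefficient equations give f(k) = k*(k + 3)*(k**2 + 7*k + 14)/24.
Get s_k = R·t_k = k*(-k**2 - 7*k - 14)/(8*(k**3 + 7*k**2 + 14*k + 8)) with R(k) = B(k−1)f(k)/C(k) = k*(k + 3)*(k + 5)*(k**2 + 7*k + 14)/(8*(3*k + 11)).
Verify: (-3*k - 11)/(k**5 + 15*k**4 + 85*k**3 + 225*k**2 + 274*k + 120) matches t_k.
Evaluate: s_(n+1) = (-n**3 - 10*n**2 - 31*n - 22)/(8*(n**3 + 10*n**2 + 31*n + 30)); subtract s_(2) = -1/9 ⇒ S(n) = (-n**3 - 10*n**2 - 31*n + 42)/(72*(n**3 + 10*n**2 + 31*n + 30)).

S(n) = \frac{- n^{3} - 10 n^{2} - 31 n + 42}{72 \left(n^{3} + 10 n^{2} + 31 n + 30\right)}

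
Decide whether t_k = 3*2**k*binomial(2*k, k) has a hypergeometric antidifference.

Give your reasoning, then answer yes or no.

No. Not Gosper-summable.

The ratio is 4*(2*k + 1)/(k + 1).
Take A(k)=8*k + 4, B(k)=k + 1, C(k)=1.
f must satisfy (8*k + 4)·f(k+1) − (k)·f(k) = 1.
deg f ≤ -1 (via 1,1,0).
deg f ≤ -1 is impossible — no certificate.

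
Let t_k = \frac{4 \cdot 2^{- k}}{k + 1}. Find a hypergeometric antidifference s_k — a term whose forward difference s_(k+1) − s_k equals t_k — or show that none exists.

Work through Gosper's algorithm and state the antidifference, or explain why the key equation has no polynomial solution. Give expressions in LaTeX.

t_(k+1)/t_k = (k + 1)/(2*(k + 2)).
Factor: A=k/2 + 1/2; B=k + 2; C=1.
Need (k/2 + 1/2)·f(k+1) − (k + 1)·f(k) = 1.
d = -1 from the (1,1,0) case.
Negative degree bound (-1): no f exists, t_k not Gosper-summable.

no hypergeometric antidifference exists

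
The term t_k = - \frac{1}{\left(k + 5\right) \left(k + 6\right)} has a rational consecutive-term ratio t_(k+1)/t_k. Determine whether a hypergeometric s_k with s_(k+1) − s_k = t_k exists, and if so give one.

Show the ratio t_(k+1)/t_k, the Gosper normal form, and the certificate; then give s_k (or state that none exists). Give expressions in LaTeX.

s_k = - \frac{k}{5 k + 25}

Step 1: r(k) = (k + 5)/(k + 7).
A = k + 5, B = k + 7, C = 1.
Solve (k + 5)·f(k+1) − (k + 6)·f(k) = 1.
Bound: deg f ≤ 1.
Coefficient equations give f(k) = k/5.
Get s_k = R·t_k = -k/(5*k + 25) with R(k) = B(k−1)f(k)/C(k) = k*(k + 6)/5.
Δs = -1/(k**2 + 11*k + 30), as required.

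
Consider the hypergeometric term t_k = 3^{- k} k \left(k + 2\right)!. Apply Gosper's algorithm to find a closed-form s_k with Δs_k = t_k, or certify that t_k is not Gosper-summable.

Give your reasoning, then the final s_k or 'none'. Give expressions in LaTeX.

The ratio is (k + 1)*(k + 3)/(3*k).
Normal form (A,B,C) = (k/3 + 1, 1, k).
Need (k/3 + 1)·f(k+1) − (1)·f(k) = k.
d = 0 from the (1,0,1) case.
Solve for f: f(k) = 3 (degree 0 ≤ 0).
Get s_k = R·t_k = 3**(1 - k)*factorial(k + 2) with R(k) = B(k−1)f(k)/C(k) = 3/k.
Verify: k*factorial(k + 2)/3**k matches t_k.

s_k = 3^{1 - k} \left(k + 2\right)!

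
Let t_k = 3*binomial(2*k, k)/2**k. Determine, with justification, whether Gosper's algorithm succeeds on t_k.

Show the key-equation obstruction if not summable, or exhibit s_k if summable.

No. Not Gosper-summable.

t_(k+1)/t_k = (2*k + 1)/(k + 1).
Gosper form: A/B · C(k+1)/C(k) with A=2*k + 1, B=k + 1, C=1.
f must satisfy (2*k + 1)·f(k+1) − (k)·f(k) = 1.
d = -1 from the (1,1,0) case.
d = -1 < 0 ⇒ no nonzero polynomial f; not summable.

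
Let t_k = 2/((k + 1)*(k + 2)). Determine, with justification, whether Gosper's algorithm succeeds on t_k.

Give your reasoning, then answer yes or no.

Yes. s_k = 2*k/(k + 1).

Step 1: r(k) = (k + 1)/(k + 3).
So A=k + 1 and B=k + 3, with C=1.
Key eq: (k + 1)·f(k+1) = (k + 2)·f(k) + (1).
Degrees (1,1,0) ⇒ d ≤ 1.
Solving with deg f ≤ 1: f(k) = k.
So s_k = (B(k−1)f/C)·t_k = (k*(k + 2))·t_k = 2*k/(k + 1).
Verify: 2/(k**2 + 3*k + 2) matches t_k.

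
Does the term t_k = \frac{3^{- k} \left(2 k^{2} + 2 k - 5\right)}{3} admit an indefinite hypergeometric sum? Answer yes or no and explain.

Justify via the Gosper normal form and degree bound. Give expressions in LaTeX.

The ratio is (2*k**2 + 6*k - 1)/(3*(2*k**2 + 2*k - 5)).
Factor: A=1/3; B=1; C=k**2 + k - 5/2.
Set up (1/3)·f(k+1) − (1)·f(k) − (k**2 + k - 5/2) = 0.
deg f ≤ 2 (via 0,0,2).
Solving with deg f ≤ 2: f(k) = -3*(k**2 + 2*k - 1)/2.
Then R = B(k−1)f/C = -3*(k**2 + 2*k - 1)/(2*k**2 + 2*k - 5), so s_k = R(k)·t_k = (-k**2 - 2*k + 1)/3**k.
Verify: (2*k**2 + 2*k - 5)/(3*3**k) matches t_k.

Yes. s_k = 3^{- k} \left(- k^{2} - 2 k + 1\right).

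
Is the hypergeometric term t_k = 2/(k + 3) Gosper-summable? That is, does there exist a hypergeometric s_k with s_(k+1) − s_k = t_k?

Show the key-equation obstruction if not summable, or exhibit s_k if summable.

No — key equation has no polynomial f.

Ratio r(k) = (k + 3)/(k + 4).
Gosper form: A/B · C(k+1)/C(k) with A=k + 3, B=k + 4, C=1.
Key eq: (k + 3)·f(k+1) = (k + 3)·f(k) + (1).
d = 0 from the (1,1,0) case.
Generic f = c0 gives residual -1; -1 = 0 cannot hold, so t_k is not Gosper-summable.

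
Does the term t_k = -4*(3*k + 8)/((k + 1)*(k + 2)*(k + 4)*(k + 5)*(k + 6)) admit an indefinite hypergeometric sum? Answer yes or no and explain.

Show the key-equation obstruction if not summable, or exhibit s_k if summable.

Yes. s_k = k*(-k**2 - 10*k - 29)/(5*(k**3 + 10*k**2 + 29*k + 20)).

Compute t_(k+1)/t_k: get (k + 1)*(k + 4)*(3*k + 11)/((k + 3)*(k + 7)*(3*k + 8)).
Take A(k)=k + 1, B(k)=k + 7, C(k)=k**2 + 17*k/3 + 8.
f must satisfy (k + 1)·f(k+1) − (k + 6)·f(k) = k**2 + 17*k/3 + 8.
d = 5 from the (1,1,2) case.
Solve for f: f(k) = k*(k + 2)*(k + 3)*(k**2 + 10*k + 29)/60 (degree 5 ≤ 5).
Certificate R = B(k−1)f/C = k*(k + 2)*(k + 6)*(k**2 + 10*k + 29)/(20*(3*k + 8)) gives s_k = k*(-k**2 - 10*k - 29)/(5*(k**3 + 10*k**2 + 29*k + 20)).
Verify: 4*(-3*k - 8)/(k**5 + 18*k**4 + 121*k**3 + 372*k**2 + 508*k + 240) matches t_k.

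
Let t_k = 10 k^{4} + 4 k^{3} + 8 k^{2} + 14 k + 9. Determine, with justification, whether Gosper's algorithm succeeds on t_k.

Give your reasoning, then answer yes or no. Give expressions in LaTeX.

Ratio r(k) = (10*k**4 + 44*k**3 + 80*k**2 + 82*k + 45)/(10*k**4 + 4*k**3 + 8*k**2 + 14*k + 9).
Normal form (A,B,C) = (1, 1, k**4 + 2*k**3/5 + 4*k**2/5 + 7*k/5 + 9/10).
Solve (1)·f(k+1) − (1)·f(k) = k**4 + 2*k**3/5 + 4*k**2/5 + 7*k/5 + 9/10.
d = 5 from the (0,0,4) case.
Match coefficients ⇒ f(k) = k*(2*k**4 - 4*k**3 + 4*k**2 + 4*k + 3)/10.
Then R = B(k−1)f/C = k*(2*k**4 - 4*k**3 + 4*k**2 + 4*k + 3)/(10*k**4 + 4*k**3 + 8*k**2 + 14*k + 9), so s_k = R(k)·t_k = k*(2*k**4 - 4*k**3 + 4*k**2 + 4*k + 3).
Check: Δs_k = 10*k**4 + 4*k**3 + 8*k**2 + 14*k + 9. ✓

Yes. s_k = k \left(2 k^{4} - 4 k^{3} + 4 k^{2} + 4 k + 3\right).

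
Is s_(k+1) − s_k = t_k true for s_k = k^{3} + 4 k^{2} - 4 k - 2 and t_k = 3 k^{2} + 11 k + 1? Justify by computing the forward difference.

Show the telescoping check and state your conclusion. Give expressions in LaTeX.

s_(k+1) = k**3 + 7*k**2 + 7*k - 1
s_(k+1) − s_k = 3*k**2 + 11*k + 1
(s_(k+1) − s_k) − t_k = 0

valid (s_(k+1) − s_k reduces to t_k)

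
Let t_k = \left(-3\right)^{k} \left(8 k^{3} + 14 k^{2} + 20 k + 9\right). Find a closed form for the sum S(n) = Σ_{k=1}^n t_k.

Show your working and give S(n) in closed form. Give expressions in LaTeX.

Compute t_(k+1)/t_k: get 3*(-8*k**3 - 38*k**2 - 72*k - 51)/(8*k**3 + 14*k**2 + 20*k + 9).
Normal form (A,B,C) = (-3, 1, k**3 + 7*k**2/4 + 5*k/2 + 9/8).
Need (-3)·f(k+1) − (1)·f(k) = k**3 + 7*k**2/4 + 5*k/2 + 9/8.
Bound: deg f ≤ 3.
A polynomial solution: f(k) = -k*(2*k**2 - k + 2)/8.
R(k) = B(k−1)·f(k)/C(k) = -k*(2*k**2 - k + 2)/(8*k**3 + 14*k**2 + 20*k + 9); s_k = R·t_k = (-3)**k*k*(-2*k**2 + k - 2).
Δs = (-3)**k*(8*k**3 + 14*k**2 + 20*k + 9), as required.
s_(n+1) = 3*(-3)**n*(2*n**3 + 5*n**2 + 6*n + 3) and s_(1) = 9, so S(n) = 6*(-3)**n*n**3 + 15*(-3)**n*n**2 + 18*(-3)**n*n + 9*(-3)**n - 9.

S(n) = 6 \left(-3\right)^{n} n^{3} + 15 \left(-3\right)^{n} n^{2} + 18 \left(-3\right)^{n} n + 9 \left(-3\right)^{n} - 9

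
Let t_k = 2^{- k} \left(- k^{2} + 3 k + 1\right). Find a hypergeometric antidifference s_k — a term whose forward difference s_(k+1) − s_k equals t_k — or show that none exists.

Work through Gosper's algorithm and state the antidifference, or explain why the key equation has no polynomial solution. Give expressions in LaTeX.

The ratio is (k**2 - k - 3)/(2*(k**2 - 3*k - 1)).
Factor: A=1/2; B=1; C=k**2 - 3*k - 1.
Set up (1/2)·f(k+1) − (1)·f(k) − (k**2 - 3*k - 1) = 0.
deg f ≤ 2 (via 0,0,2).
Solving with deg f ≤ 2: f(k) = -2*(k**2 - k - 1).
Certificate R = B(k−1)f/C = -2*(k**2 - k - 1)/(k**2 - 3*k - 1) gives s_k = 2**(1 - k)*(k**2 - k - 1).
s_(k+1) − s_k = (-k**2 + 3*k + 1)/2**k = t_k.

s_k = 2^{1 - k} \left(k^{2} - k - 1\right)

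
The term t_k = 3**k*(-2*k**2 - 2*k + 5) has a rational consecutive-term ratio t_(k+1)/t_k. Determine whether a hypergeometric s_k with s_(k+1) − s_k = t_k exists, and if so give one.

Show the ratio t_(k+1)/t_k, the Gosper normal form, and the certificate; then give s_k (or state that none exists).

s_k = 3**k*(-k**2 + 2*k + 1)

r(k) = 3*(2*k**2 + 6*k - 1)/(2*k**2 + 2*k - 5) after simplifying.
So A=3 and B=1, with C=k**2 + k - 5/2.
Need (3)·f(k+1) − (1)·f(k) = k**2 + k - 5/2.
deg f ≤ 2 (via 0,0,2).
A polynomial solution: f(k) = (k**2 - 2*k - 1)/2.
R(k) = B(k−1)·f(k)/C(k) = (k**2 - 2*k - 1)/(2*k**2 + 2*k - 5); s_k = R·t_k = 3**k*(-k**2 + 2*k + 1).
Verify: 3**k*(-2*k**2 - 2*k + 5) matches t_k.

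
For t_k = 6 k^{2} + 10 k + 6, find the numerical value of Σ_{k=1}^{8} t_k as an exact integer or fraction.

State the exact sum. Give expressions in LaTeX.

Σ = 1632

The ratio is (3*k**2 + 11*k + 11)/(3*k**2 + 5*k + 3).
Take A(k)=1, B(k)=1, C(k)=k**2 + 5*k/3 + 1.
Key eq: (1)·f(k+1) = (1)·f(k) + (k**2 + 5*k/3 + 1).
Bound: deg f ≤ 3.
Solve for f: f(k) = k*(k**2 + k + 1)/3 (degree 3 ≤ 3).
R(k) = B(k−1)·f(k)/C(k) = k*(k**2 + k + 1)/(3*k**2 + 5*k + 3); s_k = R·t_k = 2*k*(k**2 + k + 1).
Verify: 6*k**2 + 10*k + 6 matches t_k.
Σ_(k=1)^(8) t_k = s_(9) − s_(1) = 1638 − (6) = 1632.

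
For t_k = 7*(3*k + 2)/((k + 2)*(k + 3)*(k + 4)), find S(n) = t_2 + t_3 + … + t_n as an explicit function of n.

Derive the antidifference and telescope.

S(n) = 7*(n**2 + n - 2)/(2*(n**2 + 7*n + 12))

Compute t_(k+1)/t_k: get (k + 2)*(3*k + 5)/((k + 5)*(3*k + 2)).
Normal form (A,B,C) = (k + 2, k + 5, k + 2/3).
Set up (k + 2)·f(k+1) − (k + 4)·f(k) − (k + 2/3) = 0.
deg f ≤ 2 (via 1,1,1).
Solve for f: f(k) = k*(2*k + 1)/9 (degree 2 ≤ 2).
Get s_k = R·t_k = 7*k*(2*k + 1)/(3*(k + 2)*(k + 3)) with R(k) = B(k−1)f(k)/C(k) = k*(k + 4)*(2*k + 1)/(3*(3*k + 2)).
s_(k+1) − s_k = 7*(3*k + 2)/(k**3 + 9*k**2 + 26*k + 24) = t_k.
Σ_(k=2)^n t_k = s_(n+1) − s_(2) = (7*(2*n**2 + 5*n + 3)/(3*(n**2 + 7*n + 12))) − (7/6), i.e. 7*(n**2 + n - 2)/(2*(n**2 + 7*n + 12)).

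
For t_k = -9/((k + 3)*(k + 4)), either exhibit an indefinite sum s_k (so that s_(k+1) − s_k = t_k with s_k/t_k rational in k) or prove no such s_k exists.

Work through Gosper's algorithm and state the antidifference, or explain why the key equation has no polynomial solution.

r(k) = (k + 3)/(k + 5) after simplifying.
Factor: A=k + 3; B=k + 5; C=1.
f must satisfy (k + 3)·f(k+1) − (k + 4)·f(k) = 1.
Bound: deg f ≤ 1.
Coefficient equations give f(k) = k/3.
Then R = B(k−1)f/C = k*(k + 4)/3, so s_k = R(k)·t_k = -3*k/(k + 3).
Check: Δs_k = -9/(k**2 + 7*k + 12). ✓

s_k = -3*k/(k + 3)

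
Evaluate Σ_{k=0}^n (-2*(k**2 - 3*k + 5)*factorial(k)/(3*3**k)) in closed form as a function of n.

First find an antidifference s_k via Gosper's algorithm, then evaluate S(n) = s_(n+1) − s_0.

S(n) = (-12*3**n - 2*n**2*factorial(n) + 2*factorial(n))/(3*3**n)

r(k) = (k**3 + 2*k + 3)/(3*(k**2 - 3*k + 5)) after simplifying.
Normal form (A,B,C) = (k/3 + 1/3, 1, k**2 - 3*k + 5).
Set up (k/3 + 1/3)·f(k+1) − (1)·f(k) − (k**2 - 3*k + 5) = 0.
Bound: deg f ≤ 1.
Match coefficients ⇒ f(k) = 3*(k - 2).
Get s_k = R·t_k = -2*(k - 2)*factorial(k)/3**k with R(k) = B(k−1)f(k)/C(k) = 3*(k - 2)/(k**2 - 3*k + 5).
Check: Δs_k = -2*(k**2 - 3*k + 5)*factorial(k)/(3*3**k). ✓
s_(n+1) = -2*3**(-n - 1)*(n - 1)*factorial(n + 1) and s_(0) = 4, so S(n) = (-12*3**n - 2*n**2*factorial(n) + 2*factorial(n))/(3*3**n).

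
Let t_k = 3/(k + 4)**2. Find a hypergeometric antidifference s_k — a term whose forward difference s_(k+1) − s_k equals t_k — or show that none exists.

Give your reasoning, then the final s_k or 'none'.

Ratio r(k) = (k + 4)**2/(k + 5)**2.
So A=k**2 + 8*k + 16 and B=k**2 + 10*k + 25, with C=1.
Key eq: (k**2 + 8*k + 16)·f(k+1) = (k**2 + 8*k + 16)·f(k) + (1).
Bound: deg f ≤ 0.
Generic f = c0 gives residual -1; -1 = 0 cannot hold, so t_k is not Gosper-summable.

none — t_k is not Gosper-summable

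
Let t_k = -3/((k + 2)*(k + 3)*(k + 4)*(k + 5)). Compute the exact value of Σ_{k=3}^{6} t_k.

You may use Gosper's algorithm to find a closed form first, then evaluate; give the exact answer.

Σ = -13/3465

r(k) = (k + 2)/(k + 6) after simplifying.
Normal form (A,B,C) = (k + 2, k + 6, 1).
Key eq: (k + 2)·f(k+1) = (k + 5)·f(k) + (1).
Degrees (1,1,0) ⇒ d ≤ 3.
Solve for f: f(k) = k*(k**2 + 9*k + 26)/72 (degree 3 ≤ 3).
R(k) = B(k−1)·f(k)/C(k) = k*(k + 5)*(k**2 + 9*k + 26)/72; s_k = R·t_k = k*(-k**2 - 9*k - 26)/(24*(k + 2)*(k + 3)*(k + 4)).
Verify: -3/(k**4 + 14*k**3 + 71*k**2 + 154*k + 120) matches t_k.
Evaluate s at k=7 and k=3: -161/3960 and -31/840; difference -13/3465.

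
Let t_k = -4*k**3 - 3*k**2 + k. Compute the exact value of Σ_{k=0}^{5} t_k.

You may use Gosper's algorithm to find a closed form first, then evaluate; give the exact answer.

The ratio is (4*k**2 + 11*k + 6)/(k*(4*k - 1)).
Gosper form: A/B · C(k+1)/C(k) with A=1, B=1, C=k**3 + 3*k**2/4 - k/4.
Set up (1)·f(k+1) − (1)·f(k) − (k**3 + 3*k**2/4 - k/4) = 0.
Bound: deg f ≤ 4.
Match coefficients ⇒ f(k) = k*(k - 1)**2*(k + 1)/4.
Get s_k = R·t_k = k*(-k**3 + k**2 + k - 1) with R(k) = B(k−1)f(k)/C(k) = (k - 1)**2/(4*k - 1).
s_(k+1) − s_k = k*(-4*k**2 - 3*k + 1) = t_k.
Σ_(k=0)^(5) t_k = s_(6) − s_(0) = -1050 − (0) = -1050.

Σ = -1050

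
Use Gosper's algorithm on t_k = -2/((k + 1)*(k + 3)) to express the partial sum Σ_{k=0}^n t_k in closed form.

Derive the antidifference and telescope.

r(k) = (k + 1)*(k + 3)/((k + 2)*(k + 4)) after simplifying.
Gosper form: A/B · C(k+1)/C(k) with A=k + 1, B=k + 4, C=k + 2.
Solve (k + 1)·f(k+1) − (k + 3)·f(k) = k + 2.
Degrees (1,1,1) ⇒ d ≤ 2.
Solve for f: f(k) = k*(3*k + 5)/4 (degree 2 ≤ 2).
So s_k = (B(k−1)f/C)·t_k = (k*(k + 3)*(3*k + 5)/(4*(k + 2)))·t_k = k*(-3*k - 5)/(2*(k + 1)*(k + 2)).
Δs = -2/(k**2 + 4*k + 3), as required.
Evaluate: s_(n+1) = (-3*n**2 - 11*n - 8)/(2*(n**2 + 5*n + 6)); subtract s_(0) = 0 ⇒ S(n) = (-3*n**2 - 11*n - 8)/(2*(n**2 + 5*n + 6)).

S(n) = (-3*n**2 - 11*n - 8)/(2*(n**2 + 5*n + 6))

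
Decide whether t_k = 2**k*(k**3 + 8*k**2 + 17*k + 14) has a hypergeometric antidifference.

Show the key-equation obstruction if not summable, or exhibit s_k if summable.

Yes. s_k = 2**k*(k**3 + 2*k**2 + 3*k + 2).

r(k) = 2*(k**3 + 11*k**2 + 36*k + 40)/(k**3 + 8*k**2 + 17*k + 14) after simplifying.
So A=2 and B=1, with C=k**3 + 8*k**2 + 17*k + 14.
Solve (2)·f(k+1) − (1)·f(k) = k**3 + 8*k**2 + 17*k + 14.
Degrees (0,0,3) ⇒ d ≤ 3.
Solving with deg f ≤ 3: f(k) = (k + 1)*(k**2 + k + 2).
R(k) = B(k−1)·f(k)/C(k) = (k + 1)*(k**2 + k + 2)/(k**3 + 8*k**2 + 17*k + 14); s_k = R·t_k = 2**k*(k**3 + 2*k**2 + 3*k + 2).
s_(k+1) − s_k = 2**k*(k**3 + 8*k**2 + 17*k + 14) = t_k.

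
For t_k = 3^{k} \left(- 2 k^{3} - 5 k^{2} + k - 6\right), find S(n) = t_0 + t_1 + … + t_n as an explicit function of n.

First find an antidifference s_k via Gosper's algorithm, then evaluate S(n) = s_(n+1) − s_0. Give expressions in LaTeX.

The ratio is 3*(2*k**3 + 11*k**2 + 15*k + 12)/(2*k**3 + 5*k**2 - k + 6).
Take A(k)=3, B(k)=1, C(k)=k**3 + 5*k**2/2 - k/2 + 3.
Need (3)·f(k+1) − (1)·f(k) = k**3 + 5*k**2/2 - k/2 + 3.
d = 3 from the (0,0,3) case.
A polynomial solution: f(k) = (k**3 - 2*k**2 + k + 3)/2.
Get s_k = R·t_k = 3**k*(-k**3 + 2*k**2 - k - 3) with R(k) = B(k−1)f(k)/C(k) = (k**3 - 2*k**2 + k + 3)/((k + 3)*(2*k**2 - k + 2)).
Verify: 3**k*(-2*k**3 - 5*k**2 + k - 6) matches t_k.
s_(n+1) = 3**(n + 1)*(-n**3 - n**2 - 3) and s_(0) = -3, so S(n) = -3*3**n*n**3 - 3*3**n*n**2 - 9*3**n + 3.

S(n) = - 3 \cdot 3^{n} n^{3} - 3 \cdot 3^{n} n^{2} - 9 \cdot 3^{n} + 3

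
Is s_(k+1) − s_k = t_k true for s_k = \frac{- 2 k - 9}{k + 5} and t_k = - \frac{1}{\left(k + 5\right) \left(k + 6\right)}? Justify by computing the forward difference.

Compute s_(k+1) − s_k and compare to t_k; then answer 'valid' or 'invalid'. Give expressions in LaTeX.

s_(k+1) = (-2*k - 11)/(k + 6)
s_(k+1) − s_k = -1/(k**2 + 11*k + 30)
(s_(k+1) − s_k) − t_k = 0

valid; difference matches t_k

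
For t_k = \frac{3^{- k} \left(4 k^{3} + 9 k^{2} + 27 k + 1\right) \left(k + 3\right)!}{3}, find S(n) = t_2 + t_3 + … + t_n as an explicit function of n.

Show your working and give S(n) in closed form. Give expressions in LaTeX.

t_(k+1)/t_k = (4*k**4 + 37*k**3 + 141*k**2 + 269*k + 164)/(3*(4*k**3 + 9*k**2 + 27*k + 1)).
Factor: A=k/3 + 4/3; B=1; C=k**3 + 9*k**2/4 + 27*k/4 + 1/4.
Need (k/3 + 4/3)·f(k+1) − (1)·f(k) = k**3 + 9*k**2/4 + 27*k/4 + 1/4.
deg f ≤ 2 (via 1,0,3).
Match coefficients ⇒ f(k) = 3*(4*k**2 - 3*k - 3)/4.
Get s_k = R·t_k = (4*k**2 - 3*k - 3)*factorial(k + 3)/3**k with R(k) = B(k−1)f(k)/C(k) = 3*(4*k**2 - 3*k - 3)/(4*k**3 + 9*k**2 + 27*k + 1).
s_(k+1) − s_k = (4*k**3 + 9*k**2 + 27*k + 1)*factorial(k + 3)/(3*3**k) = t_k.
s_(n+1) = 3**(-n - 1)*(4*n**2 + 5*n - 2)*factorial(n + 4) and s_(2) = 280/3, so S(n) = 3**(-n - 1)*(-280*3**n + 4*n**6*factorial(n) + 45*n**5*factorial(n) + 188*n**4*factorial(n) + 355*n**3*factorial(n) + 276*n**2*factorial(n) + 20*n*factorial(n) - 48*factorial(n)).

S(n) = 3^{- n - 1} \left(- 280 \cdot 3^{n} + 4 n^{6} n! + 45 n^{5} n! + 188 n^{4} n! + 355 n^{3} n! + 276 n^{2} n! + 20 n n! - 48 n!\right)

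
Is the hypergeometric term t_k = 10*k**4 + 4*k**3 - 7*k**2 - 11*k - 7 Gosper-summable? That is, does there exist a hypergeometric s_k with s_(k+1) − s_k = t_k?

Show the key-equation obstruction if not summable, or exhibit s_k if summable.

Yes. s_k = k*(2*k**4 - 4*k**3 - k**2 - k - 3).

Ratio r(k) = (10*k**4 + 44*k**3 + 65*k**2 + 27*k - 11)/(10*k**4 + 4*k**3 - 7*k**2 - 11*k - 7).
Factor: A=1; B=1; C=k**4 + 2*k**3/5 - 7*k**2/10 - 11*k/10 - 7/10.
Key eq: (1)·f(k+1) = (1)·f(k) + (k**4 + 2*k**3/5 - 7*k**2/10 - 11*k/10 - 7/10).
deg f ≤ 5 (via 0,0,4).
Coefficient equations give f(k) = k*(2*k**4 - 4*k**3 - k**2 - k - 3)/10.
R(k) = B(k−1)·f(k)/C(k) = k*(2*k**4 - 4*k**3 - k**2 - k - 3)/(10*k**4 + 4*k**3 - 7*k**2 - 11*k - 7); s_k = R·t_k = k*(2*k**4 - 4*k**3 - k**2 - k - 3).
Δs = 10*k**4 + 4*k**3 - 7*k**2 - 11*k - 7, as required.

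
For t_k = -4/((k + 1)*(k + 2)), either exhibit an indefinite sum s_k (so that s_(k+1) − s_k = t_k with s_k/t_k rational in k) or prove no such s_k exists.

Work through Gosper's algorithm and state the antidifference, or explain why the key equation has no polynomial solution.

s_k = -4*k/(k + 1)

t_(k+1)/t_k = (k + 1)/(k + 3).
A = k + 1, B = k + 3, C = 1.
Solve (k + 1)·f(k+1) − (k + 2)·f(k) = 1.
d = 1 from the (1,1,0) case.
Coefficient equations give f(k) = k.
Then R = B(k−1)f/C = k*(k + 2), so s_k = R(k)·t_k = -4*k/(k + 1).
Δs = -4/(k**2 + 3*k + 2), as required.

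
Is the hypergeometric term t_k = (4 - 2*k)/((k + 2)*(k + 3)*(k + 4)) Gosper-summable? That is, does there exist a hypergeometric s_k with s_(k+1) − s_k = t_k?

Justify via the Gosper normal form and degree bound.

Yes. s_k = 2*k/((k + 2)*(k + 3)).

t_(k+1)/t_k = (k - 1)*(k + 2)/((k - 2)*(k + 5)).
Normal form (A,B,C) = (k + 2, k + 5, k - 2).
Need (k + 2)·f(k+1) − (k + 4)·f(k) = k - 2.
deg f ≤ 2 (via 1,1,1).
Solving with deg f ≤ 2: f(k) = -k.
Then R = B(k−1)f/C = -k*(k + 4)/(k - 2), so s_k = R(k)·t_k = 2*k/((k + 2)*(k + 3)).
Verify: 2*(2 - k)/(k**3 + 9*k**2 + 26*k + 24) matches t_k.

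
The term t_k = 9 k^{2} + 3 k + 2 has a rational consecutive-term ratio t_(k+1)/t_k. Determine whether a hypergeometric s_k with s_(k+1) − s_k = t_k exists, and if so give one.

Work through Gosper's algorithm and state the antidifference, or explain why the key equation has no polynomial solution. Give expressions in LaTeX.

s_k = k \left(3 k^{2} - 3 k + 2\right)

Compute t_(k+1)/t_k: get (9*k**2 + 21*k + 14)/(9*k**2 + 3*k + 2).
Gosper form: A/B · C(k+1)/C(k) with A=1, B=1, C=k**2 + k/3 + 2/9.
Solve (1)·f(k+1) − (1)·f(k) = k**2 + k/3 + 2/9.
Bound: deg f ≤ 3.
Solve for f: f(k) = k*(3*k**2 - 3*k + 2)/9 (degree 3 ≤ 3).
R(k) = B(k−1)·f(k)/C(k) = k*(3*k**2 - 3*k + 2)/(9*k**2 + 3*k + 2); s_k = R·t_k = k*(3*k**2 - 3*k + 2).
Verify: 9*k**2 + 3*k + 2 matches t_k.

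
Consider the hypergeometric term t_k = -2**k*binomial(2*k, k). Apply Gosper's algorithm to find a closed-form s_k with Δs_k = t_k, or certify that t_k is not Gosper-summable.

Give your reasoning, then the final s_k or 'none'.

Compute t_(k+1)/t_k: get 4*(2*k + 1)/(k + 1).
Factor: A=8*k + 4; B=k + 1; C=1.
Set up (8*k + 4)·f(k+1) − (k)·f(k) − (1) = 0.
From deg A=1, deg B=1, deg C=0: d=-1.
Bound -1 < 0, so the key equation has no polynomial solution.

none (Gosper's algorithm certifies no s_k)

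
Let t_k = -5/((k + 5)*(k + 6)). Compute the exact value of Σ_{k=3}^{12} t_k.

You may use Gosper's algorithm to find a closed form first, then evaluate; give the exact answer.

Σ = -25/72

The ratio is (k + 5)/(k + 7).
Factor: A=k + 5; B=k + 7; C=1.
Set up (k + 5)·f(k+1) − (k + 6)·f(k) − (1) = 0.
deg f ≤ 1 (via 1,1,0).
Match coefficients ⇒ f(k) = k/5.
Then R = B(k−1)f/C = k*(k + 6)/5, so s_k = R(k)·t_k = -k/(k + 5).
Verify: -5/(k**2 + 11*k + 30) matches t_k.
Evaluate s at k=13 and k=3: -13/18 and -3/8; difference -25/72.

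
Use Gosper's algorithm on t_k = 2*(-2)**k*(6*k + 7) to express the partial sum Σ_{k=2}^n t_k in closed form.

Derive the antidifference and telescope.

S(n) = 8*(-2)**n*n + 12*(-2)**n + 40

r(k) = 2*(-6*k - 13)/(6*k + 7) after simplifying.
Factor: A=-2; B=1; C=k + 7/6.
Key eq: (-2)·f(k+1) = (1)·f(k) + (k + 7/6).
d = 1 from the (0,0,1) case.
Coefficient equations give f(k) = -(2*k + 1)/6.
Certificate R = B(k−1)f/C = -(2*k + 1)/(6*k + 7) gives s_k = (-2)**(k + 1)*(2*k + 1).
s_(k+1) − s_k = 2*(-2)**k*(6*k + 7) = t_k.
s_(n+1) = (-2)**(n + 2)*(2*n + 3) and s_(2) = -40, so S(n) = 8*(-2)**n*n + 12*(-2)**n + 40.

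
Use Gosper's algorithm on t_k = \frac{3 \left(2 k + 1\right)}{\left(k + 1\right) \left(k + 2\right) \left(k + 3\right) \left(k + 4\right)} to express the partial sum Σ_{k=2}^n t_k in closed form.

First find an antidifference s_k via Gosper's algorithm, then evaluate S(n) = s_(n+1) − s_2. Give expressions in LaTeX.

Step 1: r(k) = (k + 1)*(2*k + 3)/((k + 5)*(2*k + 1)).
Factor: A=k + 1; B=k + 5; C=k + 1/2.
f must satisfy (k + 1)·f(k+1) − (k + 4)·f(k) = k + 1/2.
Degrees (1,1,1) ⇒ d ≤ 3.
Solving with deg f ≤ 3: f(k) = k*(k**2 + 6*k + 2)/18.
R(k) = B(k−1)·f(k)/C(k) = k*(k + 4)*(k**2 + 6*k + 2)/(9*(2*k + 1)); s_k = R·t_k = k*(k**2 + 6*k + 2)/(3*(k + 1)*(k + 2)*(k + 3)).
s_(k+1) − s_k = 3*(2*k + 1)/(k**4 + 10*k**3 + 35*k**2 + 50*k + 24) = t_k.
s_(n+1) = (n**3 + 9*n**2 + 17*n + 9)/(3*(n**3 + 9*n**2 + 26*n + 24)) and s_(2) = 1/5, so S(n) = (2*n**3 + 18*n**2 + 7*n - 27)/(15*(n**3 + 9*n**2 + 26*n + 24)).

S(n) = \frac{2 n^{3} + 18 n^{2} + 7 n - 27}{15 \left(n^{3} + 9 n^{2} + 26 n + 24\right)}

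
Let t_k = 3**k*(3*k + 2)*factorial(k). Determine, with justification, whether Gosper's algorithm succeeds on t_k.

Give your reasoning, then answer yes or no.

t_(k+1)/t_k = 3*(k + 1)*(3*k + 5)/(3*k + 2).
A = 3*k + 3, B = 1, C = k + 2/3.
Set up (3*k + 3)·f(k+1) − (1)·f(k) − (k + 2/3) = 0.
d = 0 from the (1,0,1) case.
Match coefficients ⇒ f(k) = 1/3.
R(k) = B(k−1)·f(k)/C(k) = 1/(3*k + 2); s_k = R·t_k = 3**k*factorial(k).
Check: Δs_k = 3**k*(3*k + 2)*factorial(k). ✓

Yes. s_k = 3**k*factorial(k).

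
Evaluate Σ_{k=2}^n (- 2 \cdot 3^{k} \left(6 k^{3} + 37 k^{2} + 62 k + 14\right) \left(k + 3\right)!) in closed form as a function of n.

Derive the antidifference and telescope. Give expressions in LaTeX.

S(n) = - 12 \cdot 3^{n} n^{2} \left(n + 4\right)! - 30 \cdot 3^{n} n \left(n + 4\right)! - 6 \cdot 3^{n} \left(n + 4\right)! + 17280

The ratio is 3*(6*k**4 + 79*k**3 + 374*k**2 + 735*k + 476)/(6*k**3 + 37*k**2 + 62*k + 14).
So A=3*k + 12 and B=1, with C=k**3 + 37*k**2/6 + 31*k/3 + 7/3.
Solve (3*k + 12)·f(k+1) − (1)·f(k) = k**3 + 37*k**2/6 + 31*k/3 + 7/3.
Degrees (1,0,3) ⇒ d ≤ 2.
A polynomial solution: f(k) = (2*k**2 + k - 2)/6.
So s_k = (B(k−1)f/C)·t_k = ((2*k**2 + k - 2)/(6*k**3 + 37*k**2 + 62*k + 14))·t_k = -2*3**k*(2*k**2 + k - 2)*factorial(k + 3).
s_(k+1) − s_k = -2*3**k*(6*k**3 + 37*k**2 + 62*k + 14)*factorial(k + 3) = t_k.
Σ_(k=2)^n t_k = s_(n+1) − s_(2) = (-6*3**n*(2*n**2 + 5*n + 1)*factorial(n + 4)) − (-17280), i.e. -12*3**n*n**2*factorial(n + 4) - 30*3**n*n*factorial(n + 4) - 6*3**n*factorial(n + 4) + 17280.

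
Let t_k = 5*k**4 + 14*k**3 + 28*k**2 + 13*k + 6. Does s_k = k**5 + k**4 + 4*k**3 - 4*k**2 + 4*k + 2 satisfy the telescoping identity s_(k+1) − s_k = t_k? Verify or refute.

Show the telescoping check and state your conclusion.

s_(k+1) = k**5 + 6*k**4 + 18*k**3 + 24*k**2 + 17*k + 8
s_(k+1) − s_k = 5*k**4 + 14*k**3 + 28*k**2 + 13*k + 6
(s_(k+1) − s_k) − t_k = 0

Valid: the claim telescopes to t_k.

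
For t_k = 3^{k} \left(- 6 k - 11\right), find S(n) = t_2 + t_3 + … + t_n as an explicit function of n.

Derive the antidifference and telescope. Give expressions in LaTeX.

S(n) = - 9 \cdot 3^{n} n - 12 \cdot 3^{n} + 63

Step 1: r(k) = 3*(6*k + 17)/(6*k + 11).
Normal form (A,B,C) = (3, 1, k + 11/6).
Need (3)·f(k+1) − (1)·f(k) = k + 11/6.
deg f ≤ 1 (via 0,0,1).
A polynomial solution: f(k) = (3*k + 1)/6.
Then R = B(k−1)f/C = (3*k + 1)/(6*k + 11), so s_k = R(k)·t_k = 3**k*(-3*k - 1).
Check: Δs_k = 3**k*(-6*k - 11). ✓
Σ_(k=2)^n t_k = s_(n+1) − s_(2) = (3**(n + 1)*(-3*n - 4)) − (-63), i.e. -9*3**n*n - 12*3**n + 63.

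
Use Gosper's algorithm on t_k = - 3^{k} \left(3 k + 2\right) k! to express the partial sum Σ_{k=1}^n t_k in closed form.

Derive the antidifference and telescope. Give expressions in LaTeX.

Ratio r(k) = 3*(k + 1)*(3*k + 5)/(3*k + 2).
Take A(k)=3*k + 3, B(k)=1, C(k)=k + 2/3.
Key eq: (3*k + 3)·f(k+1) = (1)·f(k) + (k + 2/3).
Degrees (1,0,1) ⇒ d ≤ 0.
A polynomial solution: f(k) = 1/3.
So s_k = (B(k−1)f/C)·t_k = (1/(3*k + 2))·t_k = -3**k*factorial(k).
Check: Δs_k = -3**k*(3*k + 2)*factorial(k). ✓
Telescope: S(n) = s_(n+1) − s_(1) = -3**(n + 1)*factorial(n + 1) − (-3) = -3*3**n*factorial(n + 1) + 3.

S(n) = - 3 \cdot 3^{n} \left(n + 1\right)! + 3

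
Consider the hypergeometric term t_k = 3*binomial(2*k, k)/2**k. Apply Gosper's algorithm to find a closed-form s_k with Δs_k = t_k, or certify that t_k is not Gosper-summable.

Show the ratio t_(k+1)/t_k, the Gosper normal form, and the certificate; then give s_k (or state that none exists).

no hypergeometric antidifference exists

r(k) = (2*k + 1)/(k + 1) after simplifying.
A = 2*k + 1, B = k + 1, C = 1.
Solve (2*k + 1)·f(k+1) − (k)·f(k) = 1.
Degrees (1,1,0) ⇒ d ≤ -1.
Negative degree bound (-1): no f exists, t_k not Gosper-summable.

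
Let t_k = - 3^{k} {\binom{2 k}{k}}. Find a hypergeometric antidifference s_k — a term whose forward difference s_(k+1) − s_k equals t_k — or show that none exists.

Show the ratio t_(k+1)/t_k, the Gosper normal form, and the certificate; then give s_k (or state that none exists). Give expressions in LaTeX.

r(k) = 6*(2*k + 1)/(k + 1) after simplifying.
Take A(k)=12*k + 6, B(k)=k + 1, C(k)=1.
f must satisfy (12*k + 6)·f(k+1) − (k)·f(k) = 1.
deg f ≤ -1 (via 1,1,0).
deg f ≤ -1 is impossible — no certificate.

no hypergeometric antidifference exists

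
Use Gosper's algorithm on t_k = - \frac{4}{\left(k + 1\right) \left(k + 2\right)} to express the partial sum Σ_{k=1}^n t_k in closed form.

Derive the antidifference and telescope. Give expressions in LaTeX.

S(n) = - \frac{2 n}{n + 2}

The ratio is (k + 1)/(k + 3).
Take A(k)=k + 1, B(k)=k + 3, C(k)=1.
f must satisfy (k + 1)·f(k+1) − (k + 2)·f(k) = 1.
Bound: deg f ≤ 1.
Match coefficients ⇒ f(k) = k.
Certificate R = B(k−1)f/C = k*(k + 2) gives s_k = -4*k/(k + 1).
Verify: -4/(k**2 + 3*k + 2) matches t_k.
s_(n+1) = 4*(-n - 1)/(n + 2) and s_(1) = -2, so S(n) = -2*n/(n + 2).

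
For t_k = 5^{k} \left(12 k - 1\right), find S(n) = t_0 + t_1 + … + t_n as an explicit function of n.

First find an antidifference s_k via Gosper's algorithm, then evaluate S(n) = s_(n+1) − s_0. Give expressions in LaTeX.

Compute t_(k+1)/t_k: get 5*(12*k + 11)/(12*k - 1).
Gosper form: A/B · C(k+1)/C(k) with A=5, B=1, C=k - 1/12.
f must satisfy (5)·f(k+1) − (1)·f(k) = k - 1/12.
deg f ≤ 1 (via 0,0,1).
Solve for f: f(k) = (3*k - 4)/12 (degree 1 ≤ 1).
Certificate R = B(k−1)f/C = (3*k - 4)/(12*k - 1) gives s_k = 5**k*(3*k - 4).
Verify: 5**k*(12*k - 1) matches t_k.
s_(n+1) = 5**(n + 1)*(3*n - 1) and s_(0) = -4, so S(n) = 15*5**n*n - 5*5**n + 4.

S(n) = 15 \cdot 5^{n} n - 5 \cdot 5^{n} + 4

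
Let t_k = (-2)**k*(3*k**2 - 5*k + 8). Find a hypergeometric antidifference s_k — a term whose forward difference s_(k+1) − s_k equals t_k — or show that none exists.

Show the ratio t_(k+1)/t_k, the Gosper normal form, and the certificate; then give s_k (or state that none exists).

s_k = (-2)**k*(-k**2 + 3*k - 4)

Compute t_(k+1)/t_k: get 2*(5*k - 3*(k + 1)**2 - 3)/(3*k**2 - 5*k + 8).
Normal form (A,B,C) = (-2, 1, k**2 - 5*k/3 + 8/3).
Key eq: (-2)·f(k+1) = (1)·f(k) + (k**2 - 5*k/3 + 8/3).
Bound: deg f ≤ 2.
Coefficient equations give f(k) = -(k**2 - 3*k + 4)/3.
So s_k = (B(k−1)f/C)·t_k = (-(k**2 - 3*k + 4)/(3*k**2 - 5*k + 8))·t_k = (-2)**k*(-k**2 + 3*k - 4).
Verify: (-2)**k*(3*k**2 - 5*k + 8) matches t_k.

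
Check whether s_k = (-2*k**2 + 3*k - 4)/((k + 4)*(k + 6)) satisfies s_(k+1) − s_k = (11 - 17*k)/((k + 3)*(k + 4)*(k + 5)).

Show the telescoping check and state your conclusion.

s_(k+1) = (3*k - 2*(k + 1)**2 - 1)/((k + 5)*(k + 7))
s_(k+1) − s_k = (-23*k**2 - 111*k + 68)/(k**4 + 22*k**3 + 179*k**2 + 638*k + 840)
(s_(k+1) − s_k) − t_k = 6*(-k**3 + 5*k**2 + 51*k - 43)/(k**5 + 25*k**4 + 245*k**3 + 1175*k**2 + 2754*k + 2520)

Invalid: residual 6*(-k**3 + 5*k**2 + 51*k - 43)/(k**5 + 25*k**4 + 245*k**3 + 1175*k**2 + 2754*k + 2520) ≠ 0.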